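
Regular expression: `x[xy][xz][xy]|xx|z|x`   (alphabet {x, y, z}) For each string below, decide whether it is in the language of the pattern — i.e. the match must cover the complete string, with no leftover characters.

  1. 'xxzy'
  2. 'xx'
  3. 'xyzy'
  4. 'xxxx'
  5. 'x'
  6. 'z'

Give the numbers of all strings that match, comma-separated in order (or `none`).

1, 2, 3, 4, 5, 6

1. 'xxzy' → match
2. 'xx' → match
3. 'xyzy' → match
4. 'xxxx' → match
5. 'x' → match
6. 'z' → match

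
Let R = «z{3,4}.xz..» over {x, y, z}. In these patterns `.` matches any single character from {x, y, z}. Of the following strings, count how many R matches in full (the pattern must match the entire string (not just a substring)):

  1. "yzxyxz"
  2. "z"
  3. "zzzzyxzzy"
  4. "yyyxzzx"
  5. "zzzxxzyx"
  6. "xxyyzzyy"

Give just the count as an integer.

1 → no match — must start with "z"
2 → no match
3 → match
4 → no match — must start with "z"
5 → match
6 → no match — must start with "z"
Total matched: 2

2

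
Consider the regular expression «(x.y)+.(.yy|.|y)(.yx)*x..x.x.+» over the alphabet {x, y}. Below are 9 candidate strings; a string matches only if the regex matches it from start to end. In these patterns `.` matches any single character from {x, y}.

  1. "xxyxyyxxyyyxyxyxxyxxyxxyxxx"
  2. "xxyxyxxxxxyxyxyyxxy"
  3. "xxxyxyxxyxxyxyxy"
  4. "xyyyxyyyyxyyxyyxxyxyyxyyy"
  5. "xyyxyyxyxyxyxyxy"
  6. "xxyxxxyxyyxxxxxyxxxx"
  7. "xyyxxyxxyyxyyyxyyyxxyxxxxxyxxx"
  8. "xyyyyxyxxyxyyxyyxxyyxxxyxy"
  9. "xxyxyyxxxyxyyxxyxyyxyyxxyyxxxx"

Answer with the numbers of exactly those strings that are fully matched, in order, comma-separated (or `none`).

6, 8, 9

1 → no match
2 → no match
3 → no match
4 → no match
5 → no match
6 → match
7 → no match
8 → match
9 → match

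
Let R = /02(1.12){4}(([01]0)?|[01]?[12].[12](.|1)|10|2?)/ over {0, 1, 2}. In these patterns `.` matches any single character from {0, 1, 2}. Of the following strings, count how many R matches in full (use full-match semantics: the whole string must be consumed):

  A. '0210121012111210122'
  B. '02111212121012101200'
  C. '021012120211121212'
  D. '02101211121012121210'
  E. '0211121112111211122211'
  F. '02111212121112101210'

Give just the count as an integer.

A → match
B → match
C → no match
D → match
E → match
F → match
Total matched: 5

5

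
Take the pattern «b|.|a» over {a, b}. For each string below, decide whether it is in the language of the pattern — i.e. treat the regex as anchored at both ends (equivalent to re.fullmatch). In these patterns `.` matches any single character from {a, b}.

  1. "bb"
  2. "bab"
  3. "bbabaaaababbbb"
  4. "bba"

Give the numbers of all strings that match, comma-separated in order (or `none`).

none

1 → no match
2 → no match
3 → no match
4 → no match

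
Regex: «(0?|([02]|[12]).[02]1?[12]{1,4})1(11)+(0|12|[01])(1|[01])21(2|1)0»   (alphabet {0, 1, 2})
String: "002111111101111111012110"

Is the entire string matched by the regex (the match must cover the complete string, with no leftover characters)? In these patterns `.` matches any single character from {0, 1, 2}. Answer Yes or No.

No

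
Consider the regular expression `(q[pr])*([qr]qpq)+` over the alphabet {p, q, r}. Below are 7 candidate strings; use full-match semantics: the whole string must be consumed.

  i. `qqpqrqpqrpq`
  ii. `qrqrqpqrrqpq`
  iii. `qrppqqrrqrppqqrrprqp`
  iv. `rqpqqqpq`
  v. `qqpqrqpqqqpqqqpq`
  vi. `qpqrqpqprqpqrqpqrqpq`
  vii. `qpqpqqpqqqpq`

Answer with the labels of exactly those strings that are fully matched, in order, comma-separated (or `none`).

ii, iv, v, vi, vii

i → no match — must end with `qpq`
ii → match
iii → no match — must end with `qpq`
iv → match
v → match
vi → match
vii → match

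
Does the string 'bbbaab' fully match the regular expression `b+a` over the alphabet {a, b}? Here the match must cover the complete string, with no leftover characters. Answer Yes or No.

Every match must end with 'ba', but 'bbbaab' does not.

No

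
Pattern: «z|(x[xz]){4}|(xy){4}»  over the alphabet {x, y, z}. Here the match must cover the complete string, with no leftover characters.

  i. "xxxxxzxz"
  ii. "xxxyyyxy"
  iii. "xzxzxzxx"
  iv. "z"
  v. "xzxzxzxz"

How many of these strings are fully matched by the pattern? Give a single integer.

4

i → match
ii → no match
iii → match
iv → match
v → match
Total matched: 4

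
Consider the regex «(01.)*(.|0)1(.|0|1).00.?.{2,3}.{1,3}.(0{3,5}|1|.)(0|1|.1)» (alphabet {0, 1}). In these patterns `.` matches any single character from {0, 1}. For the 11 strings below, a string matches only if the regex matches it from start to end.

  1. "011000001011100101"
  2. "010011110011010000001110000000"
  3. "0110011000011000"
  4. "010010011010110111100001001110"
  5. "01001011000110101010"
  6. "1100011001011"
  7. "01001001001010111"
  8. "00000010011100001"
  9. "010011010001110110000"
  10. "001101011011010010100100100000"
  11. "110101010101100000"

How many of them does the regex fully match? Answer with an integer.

0

1 → no match
2 → no match
3 → no match
4 → no match
5 → no match
6 → no match
7 → no match
8 → no match
9 → no match
10 → no match
11 → no match
Total matched: 0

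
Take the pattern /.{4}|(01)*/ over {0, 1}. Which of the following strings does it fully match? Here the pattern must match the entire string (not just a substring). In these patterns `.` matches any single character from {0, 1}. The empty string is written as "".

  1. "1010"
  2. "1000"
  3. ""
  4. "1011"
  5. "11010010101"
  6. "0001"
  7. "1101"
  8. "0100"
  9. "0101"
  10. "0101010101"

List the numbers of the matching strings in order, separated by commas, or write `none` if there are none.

1, 2, 3, 4, 6, 7, 8, 9, 10

1. "1010" → match
2. "1000" → match
3. "" → match
4. "1011" → match
5. "11010010101" → no match
6. "0001" → match
7. "1101" → match
8. "0100" → match
9. "0101" → match
10. "0101010101" → match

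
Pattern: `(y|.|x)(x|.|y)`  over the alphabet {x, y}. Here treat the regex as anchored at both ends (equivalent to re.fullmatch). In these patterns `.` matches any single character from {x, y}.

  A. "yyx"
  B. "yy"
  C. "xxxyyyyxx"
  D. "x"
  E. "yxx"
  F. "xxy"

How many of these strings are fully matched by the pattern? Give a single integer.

A → no match
B → match
C → no match
D → no match
E → no match
F → no match
Total matched: 1

1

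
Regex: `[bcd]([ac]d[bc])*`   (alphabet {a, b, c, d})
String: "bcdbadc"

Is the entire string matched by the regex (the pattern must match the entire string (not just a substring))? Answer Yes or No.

Yes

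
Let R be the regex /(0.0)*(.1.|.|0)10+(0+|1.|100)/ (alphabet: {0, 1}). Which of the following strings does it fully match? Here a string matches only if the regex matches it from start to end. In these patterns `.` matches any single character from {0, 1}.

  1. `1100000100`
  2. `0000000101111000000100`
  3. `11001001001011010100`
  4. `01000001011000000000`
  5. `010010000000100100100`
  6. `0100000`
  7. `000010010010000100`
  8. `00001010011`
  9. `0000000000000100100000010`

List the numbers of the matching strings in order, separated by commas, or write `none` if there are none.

1, 2, 4, 6, 7, 8, 9

1 → match
2 → match
3 → no match
4 → match
5 → no match
6 → match
7 → match
8 → match
9 → match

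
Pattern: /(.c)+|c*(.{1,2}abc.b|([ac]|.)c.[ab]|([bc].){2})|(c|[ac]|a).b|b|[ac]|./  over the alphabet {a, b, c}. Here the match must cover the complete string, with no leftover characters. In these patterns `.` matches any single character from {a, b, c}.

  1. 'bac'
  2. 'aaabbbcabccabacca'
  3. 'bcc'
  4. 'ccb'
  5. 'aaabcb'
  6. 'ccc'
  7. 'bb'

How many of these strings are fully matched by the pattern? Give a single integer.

1. 'bac' → no match
2 → no match
3. 'bcc' → no match
4. 'ccb' → match
5. 'aaabcb' → no match
6. 'ccc' → no match
7. 'bb' → no match
Total matched: 1

1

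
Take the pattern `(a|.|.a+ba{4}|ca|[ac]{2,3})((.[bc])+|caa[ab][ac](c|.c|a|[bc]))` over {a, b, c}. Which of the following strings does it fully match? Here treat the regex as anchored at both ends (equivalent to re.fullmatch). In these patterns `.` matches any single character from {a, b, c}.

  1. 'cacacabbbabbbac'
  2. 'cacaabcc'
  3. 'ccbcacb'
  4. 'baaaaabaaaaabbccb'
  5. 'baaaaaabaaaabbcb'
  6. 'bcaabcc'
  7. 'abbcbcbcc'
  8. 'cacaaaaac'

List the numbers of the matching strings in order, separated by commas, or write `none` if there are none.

1 → match
2. 'cacaabcc' → match
3. 'ccbcacb' → no match
4 → match
5 → match
6. 'bcaabcc' → match
7. 'abbcbcbcc' → match
8. 'cacaaaaac' → match

1, 2, 4, 5, 6, 7, 8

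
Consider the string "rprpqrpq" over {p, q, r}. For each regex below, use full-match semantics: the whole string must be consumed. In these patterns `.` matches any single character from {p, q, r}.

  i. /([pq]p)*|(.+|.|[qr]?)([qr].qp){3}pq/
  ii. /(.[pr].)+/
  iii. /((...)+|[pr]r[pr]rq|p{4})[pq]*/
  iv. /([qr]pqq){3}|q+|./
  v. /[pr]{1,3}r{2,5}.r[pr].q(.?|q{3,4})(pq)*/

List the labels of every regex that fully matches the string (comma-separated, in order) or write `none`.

iii

i → no match
ii → no match
iii → match
iv → no match
v → no match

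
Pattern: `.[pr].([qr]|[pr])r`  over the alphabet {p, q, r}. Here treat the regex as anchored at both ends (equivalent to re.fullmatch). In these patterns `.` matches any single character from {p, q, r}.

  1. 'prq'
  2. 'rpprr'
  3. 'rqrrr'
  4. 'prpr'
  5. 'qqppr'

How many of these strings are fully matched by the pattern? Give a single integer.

1

1. 'prq' → no match — must end with 'r'
2. 'rpprr' → match
3. 'rqrrr' → no match
4. 'prpr' → no match
5. 'qqppr' → no match
Total matched: 1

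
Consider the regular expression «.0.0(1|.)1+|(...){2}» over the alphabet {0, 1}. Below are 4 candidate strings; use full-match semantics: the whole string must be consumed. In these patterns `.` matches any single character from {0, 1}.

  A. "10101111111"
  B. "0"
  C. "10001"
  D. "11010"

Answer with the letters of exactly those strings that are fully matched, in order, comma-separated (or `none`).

A

A → match
B → no match
C → no match
D → no match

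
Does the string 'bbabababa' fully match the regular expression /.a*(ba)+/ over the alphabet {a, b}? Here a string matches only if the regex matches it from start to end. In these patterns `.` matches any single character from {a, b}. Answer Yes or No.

Yes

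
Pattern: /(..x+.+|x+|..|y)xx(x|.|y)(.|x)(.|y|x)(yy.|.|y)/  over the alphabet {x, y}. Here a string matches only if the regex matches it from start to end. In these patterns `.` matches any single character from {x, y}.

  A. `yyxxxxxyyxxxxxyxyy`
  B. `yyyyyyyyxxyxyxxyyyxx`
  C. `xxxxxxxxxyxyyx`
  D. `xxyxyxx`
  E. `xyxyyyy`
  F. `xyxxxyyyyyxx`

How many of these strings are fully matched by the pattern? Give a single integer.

A → match
B → no match
C → match
D → no match
E → no match
F → no match
Total matched: 2

2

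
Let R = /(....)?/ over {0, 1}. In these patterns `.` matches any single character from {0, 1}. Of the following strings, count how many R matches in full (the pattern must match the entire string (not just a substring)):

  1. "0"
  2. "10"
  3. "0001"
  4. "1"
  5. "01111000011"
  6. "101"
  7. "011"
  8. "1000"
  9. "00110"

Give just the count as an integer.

1. "0" → no match
2. "10" → no match
3. "0001" → match
4. "1" → no match
5. "01111000011" → no match
6. "101" → no match
7. "011" → no match
8. "1000" → match
9. "00110" → no match
Total matched: 2

2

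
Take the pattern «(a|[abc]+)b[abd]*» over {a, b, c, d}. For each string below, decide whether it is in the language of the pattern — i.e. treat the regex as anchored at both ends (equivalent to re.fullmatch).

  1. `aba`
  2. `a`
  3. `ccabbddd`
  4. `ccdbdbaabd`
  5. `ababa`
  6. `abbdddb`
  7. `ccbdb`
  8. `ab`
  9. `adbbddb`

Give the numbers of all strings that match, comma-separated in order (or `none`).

1, 3, 5, 6, 7, 8

1. `aba` → match
2. `a` → no match
3. `ccabbddd` → match
4. `ccdbdbaabd` → no match
5. `ababa` → match
6. `abbdddb` → match
7. `ccbdb` → match
8. `ab` → match
9. `adbbddb` → no match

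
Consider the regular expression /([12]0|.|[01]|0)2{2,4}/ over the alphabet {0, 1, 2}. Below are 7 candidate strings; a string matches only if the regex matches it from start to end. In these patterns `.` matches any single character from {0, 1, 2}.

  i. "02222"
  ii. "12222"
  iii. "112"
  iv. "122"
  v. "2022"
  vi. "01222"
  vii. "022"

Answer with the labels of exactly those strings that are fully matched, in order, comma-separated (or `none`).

i, ii, iv, v, vii

i → match
ii → match
iii → no match
iv → match
v → match
vi → no match
vii → match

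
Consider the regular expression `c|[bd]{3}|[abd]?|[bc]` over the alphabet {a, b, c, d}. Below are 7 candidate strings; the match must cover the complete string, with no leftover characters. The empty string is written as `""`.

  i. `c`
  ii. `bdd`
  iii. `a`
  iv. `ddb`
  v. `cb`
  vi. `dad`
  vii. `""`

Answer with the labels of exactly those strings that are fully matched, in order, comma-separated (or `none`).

i, ii, iii, iv, vii

i → match
ii → match
iii → match
iv → match
v → no match
vi → no match
vii → match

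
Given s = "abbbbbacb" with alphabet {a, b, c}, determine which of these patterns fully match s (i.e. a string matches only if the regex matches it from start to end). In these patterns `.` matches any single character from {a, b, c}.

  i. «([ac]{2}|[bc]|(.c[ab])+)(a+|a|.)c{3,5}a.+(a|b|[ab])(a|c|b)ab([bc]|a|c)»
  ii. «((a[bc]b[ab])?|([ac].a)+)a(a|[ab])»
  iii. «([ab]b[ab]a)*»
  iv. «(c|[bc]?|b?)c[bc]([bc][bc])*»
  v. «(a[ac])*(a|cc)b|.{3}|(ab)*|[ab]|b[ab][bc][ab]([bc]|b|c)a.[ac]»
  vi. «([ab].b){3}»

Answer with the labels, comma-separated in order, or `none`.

vi

i → no match
ii → no match
iii → no match
iv → no match
v → no match
vi → match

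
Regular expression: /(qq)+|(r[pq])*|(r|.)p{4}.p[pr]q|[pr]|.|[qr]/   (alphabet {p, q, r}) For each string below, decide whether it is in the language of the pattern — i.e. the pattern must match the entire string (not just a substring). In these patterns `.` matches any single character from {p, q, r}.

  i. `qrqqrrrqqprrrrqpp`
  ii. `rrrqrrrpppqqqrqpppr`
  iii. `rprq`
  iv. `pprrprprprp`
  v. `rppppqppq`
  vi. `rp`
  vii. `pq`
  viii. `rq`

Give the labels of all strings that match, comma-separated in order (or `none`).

i → no match
ii → no match
iii. `rprq` → match
iv. `pprrprprprp` → no match
v. `rppppqppq` → match
vi. `rp` → match
vii. `pq` → no match
viii. `rq` → match

iii, v, vi, viii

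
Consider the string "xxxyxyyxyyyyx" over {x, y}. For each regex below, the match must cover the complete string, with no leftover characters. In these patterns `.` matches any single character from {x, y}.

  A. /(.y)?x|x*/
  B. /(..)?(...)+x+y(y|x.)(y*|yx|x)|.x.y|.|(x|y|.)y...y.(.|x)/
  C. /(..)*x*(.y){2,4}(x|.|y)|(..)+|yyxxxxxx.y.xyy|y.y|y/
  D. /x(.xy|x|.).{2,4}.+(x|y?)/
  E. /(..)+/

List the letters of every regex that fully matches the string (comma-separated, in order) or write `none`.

A → no match
B → no match
C → match
D → match
E → no match

C, D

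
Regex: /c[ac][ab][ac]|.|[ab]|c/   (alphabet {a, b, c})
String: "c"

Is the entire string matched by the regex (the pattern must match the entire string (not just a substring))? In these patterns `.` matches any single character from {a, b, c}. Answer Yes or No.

Yes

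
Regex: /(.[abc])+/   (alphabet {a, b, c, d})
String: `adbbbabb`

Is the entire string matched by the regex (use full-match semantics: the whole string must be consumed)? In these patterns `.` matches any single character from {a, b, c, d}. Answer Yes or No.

No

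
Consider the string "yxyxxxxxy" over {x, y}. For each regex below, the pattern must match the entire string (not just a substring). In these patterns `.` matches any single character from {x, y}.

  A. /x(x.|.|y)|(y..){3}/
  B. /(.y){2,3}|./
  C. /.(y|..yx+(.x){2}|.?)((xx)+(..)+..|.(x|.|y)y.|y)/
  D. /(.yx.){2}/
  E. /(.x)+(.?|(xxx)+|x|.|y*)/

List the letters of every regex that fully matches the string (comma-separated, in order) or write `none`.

A → no match
B → no match
C → no match
D → no match
E → match

E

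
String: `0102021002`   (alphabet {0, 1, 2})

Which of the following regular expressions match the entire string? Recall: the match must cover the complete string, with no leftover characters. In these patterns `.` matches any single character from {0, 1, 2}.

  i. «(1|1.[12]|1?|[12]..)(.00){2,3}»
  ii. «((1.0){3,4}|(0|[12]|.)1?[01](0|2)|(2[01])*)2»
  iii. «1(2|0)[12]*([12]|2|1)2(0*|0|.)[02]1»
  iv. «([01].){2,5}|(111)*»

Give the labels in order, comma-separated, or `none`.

i → no match — must end with `00`
ii → no match
iii → no match — must start with `1`
iv → match

iv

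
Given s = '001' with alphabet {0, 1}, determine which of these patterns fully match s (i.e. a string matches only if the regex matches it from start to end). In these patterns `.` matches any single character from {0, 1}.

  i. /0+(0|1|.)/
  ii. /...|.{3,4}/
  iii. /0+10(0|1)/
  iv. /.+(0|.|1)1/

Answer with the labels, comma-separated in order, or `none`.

i → match
ii → match
iii → no match
iv → match

i, ii, iv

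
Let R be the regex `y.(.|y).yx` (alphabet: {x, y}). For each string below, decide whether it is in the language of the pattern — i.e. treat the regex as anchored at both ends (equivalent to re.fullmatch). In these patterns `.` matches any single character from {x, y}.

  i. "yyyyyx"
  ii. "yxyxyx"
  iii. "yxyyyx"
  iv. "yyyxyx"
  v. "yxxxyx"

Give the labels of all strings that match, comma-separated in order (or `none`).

i, ii, iii, iv, v

i → match
ii → match
iii → match
iv → match
v → match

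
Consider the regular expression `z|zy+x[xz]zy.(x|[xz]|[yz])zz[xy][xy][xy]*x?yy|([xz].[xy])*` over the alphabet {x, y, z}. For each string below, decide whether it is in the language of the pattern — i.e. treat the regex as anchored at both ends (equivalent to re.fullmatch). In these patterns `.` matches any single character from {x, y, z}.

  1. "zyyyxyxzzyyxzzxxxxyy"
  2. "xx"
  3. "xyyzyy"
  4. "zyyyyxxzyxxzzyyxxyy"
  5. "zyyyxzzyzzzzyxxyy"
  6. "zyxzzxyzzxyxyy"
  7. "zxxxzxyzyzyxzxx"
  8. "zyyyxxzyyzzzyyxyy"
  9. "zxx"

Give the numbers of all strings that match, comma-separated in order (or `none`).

1 → no match
2 → no match
3 → match
4 → match
5 → match
6 → no match
7 → no match
8 → match
9 → match

3, 4, 5, 8, 9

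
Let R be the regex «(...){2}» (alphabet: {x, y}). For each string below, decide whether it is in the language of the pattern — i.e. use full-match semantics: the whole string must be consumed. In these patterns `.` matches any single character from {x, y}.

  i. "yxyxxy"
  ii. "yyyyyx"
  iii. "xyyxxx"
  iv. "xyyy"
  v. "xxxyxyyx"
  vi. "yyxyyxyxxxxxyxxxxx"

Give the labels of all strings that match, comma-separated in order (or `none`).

i → match
ii → match
iii → match
iv → no match
v → no match
vi → no match

i, ii, iii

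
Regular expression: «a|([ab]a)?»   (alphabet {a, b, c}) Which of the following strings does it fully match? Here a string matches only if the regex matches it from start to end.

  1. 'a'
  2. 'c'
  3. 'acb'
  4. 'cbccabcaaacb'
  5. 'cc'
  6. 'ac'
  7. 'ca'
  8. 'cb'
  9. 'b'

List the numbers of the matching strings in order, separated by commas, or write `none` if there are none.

1

1 → match
2 → no match
3 → no match
4 → no match
5 → no match
6 → no match
7 → no match
8 → no match
9 → no match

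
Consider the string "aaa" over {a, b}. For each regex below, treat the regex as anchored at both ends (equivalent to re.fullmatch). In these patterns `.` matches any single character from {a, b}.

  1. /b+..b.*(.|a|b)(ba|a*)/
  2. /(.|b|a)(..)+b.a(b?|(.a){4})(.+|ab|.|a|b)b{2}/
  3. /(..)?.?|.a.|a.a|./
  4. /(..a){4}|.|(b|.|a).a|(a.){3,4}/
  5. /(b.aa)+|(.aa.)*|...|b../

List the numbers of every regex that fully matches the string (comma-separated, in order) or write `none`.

1 → no match — must start with "b"
2 → no match — must end with "b"
3 → match
4 → match
5 → match

3, 4, 5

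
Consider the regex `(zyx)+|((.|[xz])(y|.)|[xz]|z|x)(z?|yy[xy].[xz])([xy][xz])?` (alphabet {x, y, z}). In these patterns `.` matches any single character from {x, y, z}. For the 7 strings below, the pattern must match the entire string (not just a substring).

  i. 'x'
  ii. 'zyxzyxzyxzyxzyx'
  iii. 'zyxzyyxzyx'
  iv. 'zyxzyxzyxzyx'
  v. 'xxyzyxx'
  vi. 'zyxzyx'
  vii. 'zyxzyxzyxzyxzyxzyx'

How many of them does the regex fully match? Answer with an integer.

5

i → match
ii → match
iii → no match
iv → match
v → no match
vi → match
vii → match
Total matched: 5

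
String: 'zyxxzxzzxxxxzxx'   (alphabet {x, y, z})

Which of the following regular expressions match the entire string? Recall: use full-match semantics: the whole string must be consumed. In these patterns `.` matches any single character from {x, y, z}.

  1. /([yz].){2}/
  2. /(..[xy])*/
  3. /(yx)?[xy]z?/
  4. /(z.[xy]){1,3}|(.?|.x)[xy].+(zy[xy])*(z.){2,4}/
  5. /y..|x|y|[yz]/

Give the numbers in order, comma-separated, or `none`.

1 → no match
2 → match
3 → no match
4 → no match
5 → no match

2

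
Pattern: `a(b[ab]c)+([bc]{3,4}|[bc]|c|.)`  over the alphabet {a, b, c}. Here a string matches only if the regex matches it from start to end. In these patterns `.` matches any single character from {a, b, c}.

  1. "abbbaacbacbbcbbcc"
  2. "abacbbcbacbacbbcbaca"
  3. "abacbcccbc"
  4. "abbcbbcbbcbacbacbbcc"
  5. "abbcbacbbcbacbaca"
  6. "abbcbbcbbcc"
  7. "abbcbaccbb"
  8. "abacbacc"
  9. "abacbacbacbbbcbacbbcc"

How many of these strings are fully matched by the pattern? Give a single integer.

1 → no match
2 → match
3. "abacbcccbc" → no match
4 → match
5 → match
6. "abbcbbcbbcc" → match
7. "abbcbaccbb" → match
8. "abacbacc" → match
9 → no match
Total matched: 6

6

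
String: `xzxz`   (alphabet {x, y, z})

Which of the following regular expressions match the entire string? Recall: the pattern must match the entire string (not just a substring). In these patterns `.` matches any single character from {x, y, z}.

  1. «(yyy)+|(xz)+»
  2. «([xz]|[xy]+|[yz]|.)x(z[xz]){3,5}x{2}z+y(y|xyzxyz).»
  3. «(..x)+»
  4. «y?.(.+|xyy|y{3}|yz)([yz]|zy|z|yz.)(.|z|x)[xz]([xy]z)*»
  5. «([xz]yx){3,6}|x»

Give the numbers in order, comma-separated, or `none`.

1

1 → match
2 → no match
3 → no match — must end with `x`
4 → no match
5 → no match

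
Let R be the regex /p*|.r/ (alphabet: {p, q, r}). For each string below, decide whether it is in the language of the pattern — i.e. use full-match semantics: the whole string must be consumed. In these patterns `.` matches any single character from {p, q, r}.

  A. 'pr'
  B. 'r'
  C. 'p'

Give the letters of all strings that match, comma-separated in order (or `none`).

A → match
B → no match
C → match

A, C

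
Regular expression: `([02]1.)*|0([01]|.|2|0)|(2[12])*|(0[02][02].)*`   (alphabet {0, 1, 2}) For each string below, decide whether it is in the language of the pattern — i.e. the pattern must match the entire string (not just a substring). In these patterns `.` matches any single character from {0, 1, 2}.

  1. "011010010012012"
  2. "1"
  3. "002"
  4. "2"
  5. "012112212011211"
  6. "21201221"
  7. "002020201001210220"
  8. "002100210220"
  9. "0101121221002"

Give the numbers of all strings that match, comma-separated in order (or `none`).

1, 8

1 → match
2. "1" → no match
3. "002" → no match
4. "2" → no match
5 → no match
6. "21201221" → no match
7 → no match
8. "002100210220" → match
9 → no match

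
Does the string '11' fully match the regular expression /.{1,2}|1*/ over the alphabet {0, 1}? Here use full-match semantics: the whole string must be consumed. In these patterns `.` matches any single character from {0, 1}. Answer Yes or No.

Yes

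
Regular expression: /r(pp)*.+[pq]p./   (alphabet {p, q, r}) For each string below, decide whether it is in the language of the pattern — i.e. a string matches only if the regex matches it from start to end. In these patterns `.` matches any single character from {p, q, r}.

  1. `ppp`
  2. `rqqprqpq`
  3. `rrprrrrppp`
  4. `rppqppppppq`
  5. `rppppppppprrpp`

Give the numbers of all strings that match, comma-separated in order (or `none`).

2, 3, 4

1 → no match — must start with `r`
2 → match
3 → match
4 → match
5 → no match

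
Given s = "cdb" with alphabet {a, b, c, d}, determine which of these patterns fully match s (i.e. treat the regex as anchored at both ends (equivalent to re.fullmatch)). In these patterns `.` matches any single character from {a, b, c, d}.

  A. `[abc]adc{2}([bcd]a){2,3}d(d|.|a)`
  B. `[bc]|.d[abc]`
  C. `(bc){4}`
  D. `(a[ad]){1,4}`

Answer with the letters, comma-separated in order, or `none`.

B

A → no match
B → match
C → no match — must start with "bc"
D → no match — must start with "a"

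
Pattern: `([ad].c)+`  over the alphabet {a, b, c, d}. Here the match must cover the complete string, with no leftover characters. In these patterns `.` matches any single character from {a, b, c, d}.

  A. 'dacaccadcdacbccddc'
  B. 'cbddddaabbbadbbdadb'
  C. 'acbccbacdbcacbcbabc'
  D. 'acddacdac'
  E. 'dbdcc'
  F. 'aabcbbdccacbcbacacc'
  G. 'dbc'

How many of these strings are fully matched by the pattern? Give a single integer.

A → no match
B → no match — must end with 'c'
C → no match
D → no match
E → no match
F → no match
G → match
Total matched: 1

1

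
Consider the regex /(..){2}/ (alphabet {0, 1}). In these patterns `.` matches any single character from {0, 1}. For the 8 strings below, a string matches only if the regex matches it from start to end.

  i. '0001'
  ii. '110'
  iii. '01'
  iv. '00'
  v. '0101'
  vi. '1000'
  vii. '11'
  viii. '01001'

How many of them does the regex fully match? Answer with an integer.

3

i → match
ii → no match
iii → no match
iv → no match
v → match
vi → match
vii → no match
viii → no match
Total matched: 3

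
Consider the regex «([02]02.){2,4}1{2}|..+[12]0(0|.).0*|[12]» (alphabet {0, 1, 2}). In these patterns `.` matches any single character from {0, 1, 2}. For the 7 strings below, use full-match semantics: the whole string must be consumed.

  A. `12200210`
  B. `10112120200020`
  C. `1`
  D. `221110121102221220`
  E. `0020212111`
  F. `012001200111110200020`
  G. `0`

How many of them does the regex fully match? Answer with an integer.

1

A → no match
B → no match
C → match
D → no match
E → no match
F → no match
G → no match
Total matched: 1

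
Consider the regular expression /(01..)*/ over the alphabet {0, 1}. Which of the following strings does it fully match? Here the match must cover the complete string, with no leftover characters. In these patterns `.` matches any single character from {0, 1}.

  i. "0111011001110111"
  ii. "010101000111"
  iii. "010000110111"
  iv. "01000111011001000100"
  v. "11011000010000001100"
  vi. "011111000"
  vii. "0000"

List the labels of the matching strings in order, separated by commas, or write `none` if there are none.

i, ii, iv

i → match
ii → match
iii → no match
iv → match
v → no match
vi → no match
vii → no match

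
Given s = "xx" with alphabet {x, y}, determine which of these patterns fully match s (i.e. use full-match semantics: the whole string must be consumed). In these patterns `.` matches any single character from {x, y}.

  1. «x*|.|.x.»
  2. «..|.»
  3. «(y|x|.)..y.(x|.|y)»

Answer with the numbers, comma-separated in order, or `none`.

1, 2

1 → match
2 → match
3 → no match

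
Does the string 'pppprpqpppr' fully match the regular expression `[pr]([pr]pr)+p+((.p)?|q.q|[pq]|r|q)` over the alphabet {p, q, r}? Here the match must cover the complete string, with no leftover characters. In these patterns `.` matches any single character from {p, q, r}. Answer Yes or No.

No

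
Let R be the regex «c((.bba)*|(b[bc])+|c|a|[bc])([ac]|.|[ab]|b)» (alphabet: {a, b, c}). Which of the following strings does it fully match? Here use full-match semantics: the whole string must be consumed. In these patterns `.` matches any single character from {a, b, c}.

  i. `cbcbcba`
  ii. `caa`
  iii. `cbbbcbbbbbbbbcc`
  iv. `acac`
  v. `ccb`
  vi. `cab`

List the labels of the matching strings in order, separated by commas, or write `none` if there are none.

ii, v, vi

i → no match
ii → match
iii → no match
iv → no match — must start with `c`
v → match
vi → match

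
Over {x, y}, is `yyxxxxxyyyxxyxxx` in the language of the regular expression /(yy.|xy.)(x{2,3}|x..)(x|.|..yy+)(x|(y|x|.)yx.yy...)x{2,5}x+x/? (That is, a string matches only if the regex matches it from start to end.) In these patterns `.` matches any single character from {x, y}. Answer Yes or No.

No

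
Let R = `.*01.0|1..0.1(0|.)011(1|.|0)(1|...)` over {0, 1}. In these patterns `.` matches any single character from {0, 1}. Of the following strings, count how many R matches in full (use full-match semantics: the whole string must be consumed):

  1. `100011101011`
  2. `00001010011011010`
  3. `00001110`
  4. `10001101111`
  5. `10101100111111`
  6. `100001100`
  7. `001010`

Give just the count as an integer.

1

1 → no match
2 → no match
3 → no match
4 → no match
5 → match
6 → no match
7 → no match
Total matched: 1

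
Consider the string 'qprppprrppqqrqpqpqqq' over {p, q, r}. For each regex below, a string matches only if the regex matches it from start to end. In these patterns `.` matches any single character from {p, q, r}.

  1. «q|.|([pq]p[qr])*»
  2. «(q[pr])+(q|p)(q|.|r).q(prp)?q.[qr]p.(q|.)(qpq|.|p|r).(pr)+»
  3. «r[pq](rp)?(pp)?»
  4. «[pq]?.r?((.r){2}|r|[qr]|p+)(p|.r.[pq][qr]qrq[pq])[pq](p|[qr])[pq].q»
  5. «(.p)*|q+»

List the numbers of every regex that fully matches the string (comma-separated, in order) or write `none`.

1 → no match
2 → no match — must end with 'pr'
3 → no match — must start with 'r'
4 → match
5 → no match

4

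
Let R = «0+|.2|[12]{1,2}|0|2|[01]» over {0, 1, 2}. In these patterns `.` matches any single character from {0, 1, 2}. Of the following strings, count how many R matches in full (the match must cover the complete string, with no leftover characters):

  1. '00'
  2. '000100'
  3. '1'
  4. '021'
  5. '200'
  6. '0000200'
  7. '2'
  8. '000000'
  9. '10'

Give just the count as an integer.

1 → match
2 → no match
3 → match
4 → no match
5 → no match
6 → no match
7 → match
8 → match
9 → no match
Total matched: 4

4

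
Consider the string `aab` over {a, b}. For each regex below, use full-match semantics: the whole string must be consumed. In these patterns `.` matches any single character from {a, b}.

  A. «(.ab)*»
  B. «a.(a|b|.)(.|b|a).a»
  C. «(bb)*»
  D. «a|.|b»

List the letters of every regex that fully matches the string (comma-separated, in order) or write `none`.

A

A → match
B → no match — must end with `a`
C → no match
D → no match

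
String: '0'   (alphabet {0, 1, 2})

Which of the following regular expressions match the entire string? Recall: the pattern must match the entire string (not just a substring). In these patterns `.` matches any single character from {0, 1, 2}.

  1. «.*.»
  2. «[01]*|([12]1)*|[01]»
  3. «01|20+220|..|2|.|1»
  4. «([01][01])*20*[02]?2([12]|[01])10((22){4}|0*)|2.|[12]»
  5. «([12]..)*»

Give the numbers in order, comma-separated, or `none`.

1, 2, 3

1 → match
2 → match
3 → match
4 → no match
5 → no match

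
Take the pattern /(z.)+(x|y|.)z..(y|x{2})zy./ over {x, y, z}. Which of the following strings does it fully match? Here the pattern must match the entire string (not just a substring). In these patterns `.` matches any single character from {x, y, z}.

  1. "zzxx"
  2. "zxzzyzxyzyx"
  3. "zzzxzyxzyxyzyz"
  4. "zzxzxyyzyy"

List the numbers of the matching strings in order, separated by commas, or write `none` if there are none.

1 → no match
2 → no match
3 → match
4 → match

3, 4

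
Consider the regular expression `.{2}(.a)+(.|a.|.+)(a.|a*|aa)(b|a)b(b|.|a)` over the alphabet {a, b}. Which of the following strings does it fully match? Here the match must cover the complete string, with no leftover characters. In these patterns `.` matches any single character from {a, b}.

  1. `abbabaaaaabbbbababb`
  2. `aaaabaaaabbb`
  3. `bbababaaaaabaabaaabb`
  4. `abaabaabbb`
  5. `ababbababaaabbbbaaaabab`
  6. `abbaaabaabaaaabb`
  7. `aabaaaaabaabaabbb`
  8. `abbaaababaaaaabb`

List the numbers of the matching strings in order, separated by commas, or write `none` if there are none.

1, 2, 4, 6, 7, 8

1 → match
2 → match
3 → no match
4 → match
5 → no match
6 → match
7 → match
8 → match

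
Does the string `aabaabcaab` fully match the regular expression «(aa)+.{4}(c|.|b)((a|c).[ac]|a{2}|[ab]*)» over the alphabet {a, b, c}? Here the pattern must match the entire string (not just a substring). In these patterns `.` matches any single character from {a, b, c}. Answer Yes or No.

Yes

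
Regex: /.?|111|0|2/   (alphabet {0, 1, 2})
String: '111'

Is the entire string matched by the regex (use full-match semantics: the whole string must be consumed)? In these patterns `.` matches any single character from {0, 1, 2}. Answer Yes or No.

Yes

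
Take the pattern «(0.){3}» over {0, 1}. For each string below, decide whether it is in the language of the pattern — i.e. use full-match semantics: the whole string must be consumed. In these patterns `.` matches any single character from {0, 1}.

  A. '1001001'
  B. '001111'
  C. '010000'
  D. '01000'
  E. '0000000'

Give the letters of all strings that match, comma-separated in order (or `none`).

A → no match — must start with '0'
B → no match
C → match
D → no match
E → no match

C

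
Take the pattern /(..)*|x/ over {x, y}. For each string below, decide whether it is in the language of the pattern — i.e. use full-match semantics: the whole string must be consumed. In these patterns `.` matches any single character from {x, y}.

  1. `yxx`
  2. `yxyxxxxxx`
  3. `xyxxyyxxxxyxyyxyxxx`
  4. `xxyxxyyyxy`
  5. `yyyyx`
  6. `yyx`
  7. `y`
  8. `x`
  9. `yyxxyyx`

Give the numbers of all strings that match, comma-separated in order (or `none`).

4, 8

1. `yxx` → no match
2. `yxyxxxxxx` → no match
3 → no match
4. `xxyxxyyyxy` → match
5. `yyyyx` → no match
6. `yyx` → no match
7. `y` → no match
8. `x` → match
9. `yyxxyyx` → no match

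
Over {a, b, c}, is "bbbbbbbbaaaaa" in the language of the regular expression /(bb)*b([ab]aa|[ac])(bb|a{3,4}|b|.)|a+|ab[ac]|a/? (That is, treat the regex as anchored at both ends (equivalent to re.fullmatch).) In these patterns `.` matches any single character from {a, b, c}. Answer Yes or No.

Yes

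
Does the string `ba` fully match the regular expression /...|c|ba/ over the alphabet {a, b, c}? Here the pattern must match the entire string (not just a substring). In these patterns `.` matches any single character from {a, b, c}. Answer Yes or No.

Yes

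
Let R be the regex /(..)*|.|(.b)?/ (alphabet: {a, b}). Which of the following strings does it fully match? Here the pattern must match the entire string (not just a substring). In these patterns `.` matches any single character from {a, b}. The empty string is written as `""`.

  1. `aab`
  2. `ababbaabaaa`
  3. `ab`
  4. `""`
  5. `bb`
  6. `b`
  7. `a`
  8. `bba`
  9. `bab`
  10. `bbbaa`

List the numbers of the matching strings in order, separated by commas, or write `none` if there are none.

1. `aab` → no match
2. `ababbaabaaa` → no match
3. `ab` → match
4. `""` → match
5. `bb` → match
6. `b` → match
7. `a` → match
8. `bba` → no match
9. `bab` → no match
10. `bbbaa` → no match

3, 4, 5, 6, 7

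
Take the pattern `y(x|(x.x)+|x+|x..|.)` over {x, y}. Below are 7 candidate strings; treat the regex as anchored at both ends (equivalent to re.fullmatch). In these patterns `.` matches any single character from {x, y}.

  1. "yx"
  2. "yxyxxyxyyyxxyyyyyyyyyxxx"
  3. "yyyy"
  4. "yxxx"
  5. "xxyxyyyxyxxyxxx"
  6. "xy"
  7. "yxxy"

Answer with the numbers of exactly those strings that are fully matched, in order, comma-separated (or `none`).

1 → match
2 → no match
3 → no match
4 → match
5 → no match — must start with "y"
6 → no match — must start with "y"
7 → match

1, 4, 7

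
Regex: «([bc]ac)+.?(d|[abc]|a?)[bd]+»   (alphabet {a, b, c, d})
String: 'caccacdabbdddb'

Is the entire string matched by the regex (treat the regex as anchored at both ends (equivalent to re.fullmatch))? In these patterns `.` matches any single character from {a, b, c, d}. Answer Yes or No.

Yes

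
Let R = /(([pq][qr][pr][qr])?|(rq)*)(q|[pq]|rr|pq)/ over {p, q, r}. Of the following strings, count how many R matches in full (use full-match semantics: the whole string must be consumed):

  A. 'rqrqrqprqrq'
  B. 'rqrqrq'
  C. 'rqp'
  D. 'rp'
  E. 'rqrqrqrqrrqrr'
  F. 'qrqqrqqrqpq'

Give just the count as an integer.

A. 'rqrqrqprqrq' → no match
B. 'rqrqrq' → no match
C. 'rqp' → match
D. 'rp' → no match
E → no match
F. 'qrqqrqqrqpq' → no match
Total matched: 1

1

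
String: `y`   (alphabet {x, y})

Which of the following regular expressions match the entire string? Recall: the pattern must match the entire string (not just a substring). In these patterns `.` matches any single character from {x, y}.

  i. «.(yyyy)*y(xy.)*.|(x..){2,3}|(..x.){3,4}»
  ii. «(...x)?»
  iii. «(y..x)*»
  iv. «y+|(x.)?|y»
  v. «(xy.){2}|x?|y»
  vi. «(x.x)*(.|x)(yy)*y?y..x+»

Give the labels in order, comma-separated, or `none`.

i → no match
ii → no match
iii → no match
iv → match
v → match
vi → no match — must end with `x`

iv, v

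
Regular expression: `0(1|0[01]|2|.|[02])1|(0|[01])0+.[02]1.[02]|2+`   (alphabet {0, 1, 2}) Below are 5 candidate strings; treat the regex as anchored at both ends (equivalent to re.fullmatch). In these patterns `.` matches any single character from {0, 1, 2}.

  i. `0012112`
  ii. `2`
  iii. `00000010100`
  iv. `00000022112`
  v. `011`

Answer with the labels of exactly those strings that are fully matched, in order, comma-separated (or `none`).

i → match
ii → match
iii → match
iv → match
v → match

i, ii, iii, iv, v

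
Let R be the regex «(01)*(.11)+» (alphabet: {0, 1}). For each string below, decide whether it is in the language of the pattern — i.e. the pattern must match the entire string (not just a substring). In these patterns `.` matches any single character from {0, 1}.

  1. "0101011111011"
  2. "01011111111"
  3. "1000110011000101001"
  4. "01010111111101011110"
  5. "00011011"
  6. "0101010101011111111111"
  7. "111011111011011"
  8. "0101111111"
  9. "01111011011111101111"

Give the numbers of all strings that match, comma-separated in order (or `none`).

1, 2, 6, 7, 8

1 → match
2. "01011111111" → match
3 → no match — must end with "11"
4 → no match — must end with "11"
5. "00011011" → no match
6 → match
7 → match
8. "0101111111" → match
9 → no match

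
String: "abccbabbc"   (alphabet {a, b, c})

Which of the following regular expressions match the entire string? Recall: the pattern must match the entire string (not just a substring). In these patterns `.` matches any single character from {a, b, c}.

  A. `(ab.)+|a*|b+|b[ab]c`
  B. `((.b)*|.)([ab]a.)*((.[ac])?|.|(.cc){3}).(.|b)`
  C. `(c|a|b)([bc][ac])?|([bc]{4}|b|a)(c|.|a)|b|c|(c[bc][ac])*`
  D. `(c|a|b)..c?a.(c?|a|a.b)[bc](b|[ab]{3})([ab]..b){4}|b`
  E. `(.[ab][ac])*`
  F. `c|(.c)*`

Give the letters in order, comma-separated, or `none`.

E

A → no match
B → no match
C → no match
D → no match — must end with "b"
E → match
F → no match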